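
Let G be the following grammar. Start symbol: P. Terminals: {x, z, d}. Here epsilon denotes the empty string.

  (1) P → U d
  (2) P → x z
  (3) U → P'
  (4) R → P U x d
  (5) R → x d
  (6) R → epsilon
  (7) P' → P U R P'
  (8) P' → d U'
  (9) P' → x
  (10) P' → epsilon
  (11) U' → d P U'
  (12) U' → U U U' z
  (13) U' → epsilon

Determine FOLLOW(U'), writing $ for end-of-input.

{d, x, z}

FIRST(P) = {d, x}  (via U d)
FIRST(R) = {epsilon, d, x}  (via P U x d)
FIRST(P') = {epsilon, d, x}  (via P U R P')
FIRST(U) = {epsilon, d, x}  (via P')
FIRST(U') = {epsilon, d, x, z}  (via U U U' z)
FOLLOW(P) includes $ since P is the start symbol.
FOLLOW(P): in R→P U x d, P is followed by U x d with FIRST {d, x}; in P'→P U R P', P is followed by U R P' with FIRST {epsilon, d, x}; in P'→P U R P', the suffix after P is nullable, so FOLLOW(P) ⊇ FOLLOW(P') = {d, x, z}; in U'→d P U', P is followed by U' with FIRST {epsilon, d, x, z}; in U'→d P U', the suffix after P is nullable, so FOLLOW(P) ⊇ FOLLOW(U') = {d, x, z}. Thus FOLLOW(P) = {$, d, x, z}.
FOLLOW(U): in P→U d, U is followed by d with FIRST {d}; in R→P U x d, U is followed by x d with FIRST {x}; in P'→P U R P', U is followed by R P' with FIRST {epsilon, d, x}; in P'→P U R P', the suffix after U is nullable, so FOLLOW(U) ⊇ FOLLOW(P') = {d, x, z}; in U'→U U U' z (occurrence 1), U is followed by U U' z with FIRST {d, x, z}; in U'→U U U' z (occurrence 2), U is followed by U' z with FIRST {d, x, z}. Thus FOLLOW(U) = {d, x, z}.
FOLLOW(P'): in U→P', the suffix after P' is empty, so FOLLOW(P') ⊇ FOLLOW(U) = {d, x, z}; in P'→P U R P', the suffix after P' is empty (adds nothing new). Thus FOLLOW(P') = {d, x, z}.
FOLLOW(R): in P'→P U R P', R is followed by P' with FIRST {epsilon, d, x}; in P'→P U R P', the suffix after R is nullable, so FOLLOW(R) ⊇ FOLLOW(P') = {d, x, z}. Thus FOLLOW(R) = {d, x, z}.
FOLLOW(U'): in P'→d U', the suffix after U' is empty, so FOLLOW(U') ⊇ FOLLOW(P') = {d, x, z}; in U'→d P U', the suffix after U' is empty (adds nothing new); in U'→U U U' z, U' is followed by z with FIRST {z}. Thus FOLLOW(U') = {d, x, z}.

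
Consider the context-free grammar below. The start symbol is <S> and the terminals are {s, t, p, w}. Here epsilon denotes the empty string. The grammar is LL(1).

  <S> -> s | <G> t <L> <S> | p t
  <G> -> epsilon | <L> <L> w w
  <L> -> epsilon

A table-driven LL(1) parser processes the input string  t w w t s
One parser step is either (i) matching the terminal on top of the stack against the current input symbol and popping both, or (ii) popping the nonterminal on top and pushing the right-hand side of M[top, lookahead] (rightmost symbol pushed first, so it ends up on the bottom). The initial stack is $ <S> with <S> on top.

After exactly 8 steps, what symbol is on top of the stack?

step 1: stack=$ <S>  input=t w w t s $  — expand <S> -> <G> t <L> <S>
step 2: stack=$ <S> <L> t <G>  input=t w w t s $  — expand <G> -> epsilon
step 3: stack=$ <S> <L> t  input=t w w t s $  — match t
step 4: stack=$ <S> <L>  input=w w t s $  — expand <L> -> epsilon
step 5: stack=$ <S>  input=w w t s $  — expand <S> -> <G> t <L> <S>
step 6: stack=$ <S> <L> t <G>  input=w w t s $  — expand <G> -> <L> <L> w w
step 7: stack=$ <S> <L> t w w <L> <L>  input=w w t s $  — expand <L> -> epsilon
step 8: stack=$ <S> <L> t w w <L>  input=w w t s $  — expand <L> -> epsilon
Stack after step 8: $ <S> <L> t w w (top = w).

w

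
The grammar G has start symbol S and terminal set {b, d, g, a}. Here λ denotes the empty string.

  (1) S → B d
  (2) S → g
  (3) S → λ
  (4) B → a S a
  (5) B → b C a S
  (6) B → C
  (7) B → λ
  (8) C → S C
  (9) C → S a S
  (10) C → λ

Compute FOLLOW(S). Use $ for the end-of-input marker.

FIRST(S): from S→B d we get {a, b, d, g}; from S→g we get {g}; from S→λ we get {λ}. So FIRST(S) = {λ, a, b, d, g}.
FIRST(C): from C→S C we get {λ, a, b, d, g}; from C→S a S we get {a, b, d, g}; from C→λ we get {λ}. So FIRST(C) = {λ, a, b, d, g}.
FIRST(B): from B→a S a we get {a}; from B→b C a S we get {b}; from B→C we get {λ, a, b, d, g}; from B→λ we get {λ}. So FIRST(B) = {λ, a, b, d, g}.
FOLLOW(S) includes $ since S is the start symbol.
FOLLOW(B): in S→B d, B is followed by d with FIRST {d}. Thus FOLLOW(B) = {d}.
FOLLOW(C): in B→b C a S, C is followed by a S with FIRST {a}; in B→C, the suffix after C is empty, so FOLLOW(C) ⊇ FOLLOW(B) = {d}; in C→S C, the suffix after C is empty (adds nothing new). Thus FOLLOW(C) = {a, d}.
FOLLOW(S): in B→a S a, S is followed by a with FIRST {a}; in B→b C a S, the suffix after S is empty, so FOLLOW(S) ⊇ FOLLOW(B) = {d}; in C→S C, S is followed by C with FIRST {λ, a, b, d, g}; in C→S C, the suffix after S is nullable, so FOLLOW(S) ⊇ FOLLOW(C) = {a, d}; in C→S a S (occurrence 1), S is followed by a S with FIRST {a}; in C→S a S (occurrence 2), the suffix after S is empty, so FOLLOW(S) ⊇ FOLLOW(C) = {a, d}. Thus FOLLOW(S) = {$, a, b, d, g}.

{$, a, b, d, g}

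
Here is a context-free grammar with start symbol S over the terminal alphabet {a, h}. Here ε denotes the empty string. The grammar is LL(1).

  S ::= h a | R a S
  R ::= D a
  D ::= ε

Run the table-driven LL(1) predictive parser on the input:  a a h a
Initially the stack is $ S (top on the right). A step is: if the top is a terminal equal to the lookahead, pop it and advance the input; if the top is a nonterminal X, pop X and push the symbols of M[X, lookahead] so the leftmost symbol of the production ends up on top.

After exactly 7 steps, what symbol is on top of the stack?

a

     Stack      Input      Action
  1  $ S        a a h a $  expand S ::= R a S
  2  $ S a R    a a h a $  expand R ::= D a
  3  $ S a a D  a a h a $  expand D ::= ε
  4  $ S a a    a a h a $  match a
  5  $ S a      a h a $    match a
  6  $ S        h a $      expand S ::= h a
  7  $ a h      h a $      match h
Stack after step 7: $ a (top = a).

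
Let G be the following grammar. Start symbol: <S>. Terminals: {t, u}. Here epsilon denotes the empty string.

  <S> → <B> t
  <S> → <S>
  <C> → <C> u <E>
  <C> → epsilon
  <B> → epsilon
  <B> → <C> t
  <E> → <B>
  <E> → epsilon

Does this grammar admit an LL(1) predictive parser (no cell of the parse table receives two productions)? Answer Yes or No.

No

FIRST(<S>) = {t, u}
FIRST(<C>) = {epsilon, u}
FIRST(<B>) = {epsilon, t, u}
FIRST(<E>) = {epsilon, t, u}
FOLLOW(<S>) = {$}
FOLLOW(<C>) = {t, u}
FOLLOW(<B>) = {t, u}
FOLLOW(<E>) = {t, u}
Cell M[<B>, t] receives both <B> → epsilon and <B> → <C> t — the grammar is not LL(1).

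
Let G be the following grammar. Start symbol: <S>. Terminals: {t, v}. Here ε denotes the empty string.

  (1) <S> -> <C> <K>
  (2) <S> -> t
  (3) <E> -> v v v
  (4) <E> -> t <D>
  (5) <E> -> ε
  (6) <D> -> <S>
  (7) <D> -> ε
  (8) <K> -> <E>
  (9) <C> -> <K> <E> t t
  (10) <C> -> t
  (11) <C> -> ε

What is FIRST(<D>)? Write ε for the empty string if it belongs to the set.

FIRST(<E>) = {ε, t, v}
FIRST(<K>) = {ε, t, v}  (via <E>)
FIRST(<C>) = {ε, t, v}  (via <K> <E> t t)
FIRST(<S>) = {ε, t, v}  (via <C> <K>)
FIRST(<D>) = {ε, t, v}  (via <S>)

{ε, t, v}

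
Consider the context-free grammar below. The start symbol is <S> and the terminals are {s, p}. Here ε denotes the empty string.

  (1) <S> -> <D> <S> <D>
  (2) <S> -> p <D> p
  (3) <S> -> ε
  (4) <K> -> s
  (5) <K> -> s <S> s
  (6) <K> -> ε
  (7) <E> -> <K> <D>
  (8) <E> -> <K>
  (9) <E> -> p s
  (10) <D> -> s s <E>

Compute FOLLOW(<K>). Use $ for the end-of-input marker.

FIRST(<K>): from <K>->s we get {s}; from <K>->s <S> s we get {s}; from <K>->ε we get {ε}. So FIRST(<K>) = {ε, s}.
FIRST(<D>): from <D>->s s <E> we get {s}. So FIRST(<D>) = {s}.
FIRST(<S>): from <S>-><D> <S> <D> we get {s}; from <S>->p <D> p we get {p}; from <S>->ε we get {ε}. So FIRST(<S>) = {ε, p, s}.
FIRST(<E>): from <E>-><K> <D> we get {s}; from <E>-><K> we get {ε, s}; from <E>->p s we get {p}. So FIRST(<E>) = {ε, p, s}.
FOLLOW(<S>) includes $ since <S> is the start symbol.
FOLLOW(<S>): in <S>-><D> <S> <D>, <S> is followed by <D> with FIRST {s}; in <K>->s <S> s, <S> is followed by s with FIRST {s}. Thus FOLLOW(<S>) = {$, s}.
FOLLOW(<K>): in <E>-><K> <D>, <K> is followed by <D> with FIRST {s}; in <E>-><K>, the suffix after <K> is empty, so FOLLOW(<K>) ⊇ FOLLOW(<E>) = {$, p, s}. Thus FOLLOW(<K>) = {$, p, s}.
FOLLOW(<E>): in <D>->s s <E>, the suffix after <E> is empty, so FOLLOW(<E>) ⊇ FOLLOW(<D>) = {$, p, s}. Thus FOLLOW(<E>) = {$, p, s}.
FOLLOW(<D>): in <S>-><D> <S> <D> (occurrence 1), <D> is followed by <S> <D> with FIRST {p, s}; in <S>-><D> <S> <D> (occurrence 2), the suffix after <D> is empty, so FOLLOW(<D>) ⊇ FOLLOW(<S>) = {$, s}; in <S>->p <D> p, <D> is followed by p with FIRST {p}; in <E>-><K> <D>, the suffix after <D> is empty, so FOLLOW(<D>) ⊇ FOLLOW(<E>) = {$, p, s}. Thus FOLLOW(<D>) = {$, p, s}.

{$, p, s}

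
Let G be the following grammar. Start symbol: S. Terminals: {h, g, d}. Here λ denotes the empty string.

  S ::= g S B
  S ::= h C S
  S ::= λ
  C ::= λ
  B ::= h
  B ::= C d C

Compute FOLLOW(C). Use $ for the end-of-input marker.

FIRST(S): from S::=g S B we get {g}; from S::=h C S we get {h}; from S::=λ we get {λ}. So FIRST(S) = {λ, g, h}.
FIRST(C): from C::=λ we get {λ}. So FIRST(C) = {λ}.
FIRST(B): from B::=h we get {h}; from B::=C d C we get {d}. So FIRST(B) = {d, h}.
FOLLOW(S) includes $ since S is the start symbol.
FOLLOW(S): in S::=g S B, S is followed by B with FIRST {d, h}; in S::=h C S, the suffix after S is empty (adds nothing new). Thus FOLLOW(S) = {$, d, h}.
FOLLOW(B): in S::=g S B, the suffix after B is empty, so FOLLOW(B) ⊇ FOLLOW(S) = {$, d, h}. Thus FOLLOW(B) = {$, d, h}.
FOLLOW(C): in S::=h C S, C is followed by S with FIRST {λ, g, h}; in S::=h C S, the suffix after C is nullable, so FOLLOW(C) ⊇ FOLLOW(S) = {$, d, h}; in B::=C d C (occurrence 1), C is followed by d C with FIRST {d}; in B::=C d C (occurrence 2), the suffix after C is empty, so FOLLOW(C) ⊇ FOLLOW(B) = {$, d, h}. Thus FOLLOW(C) = {$, d, g, h}.

{$, d, g, h}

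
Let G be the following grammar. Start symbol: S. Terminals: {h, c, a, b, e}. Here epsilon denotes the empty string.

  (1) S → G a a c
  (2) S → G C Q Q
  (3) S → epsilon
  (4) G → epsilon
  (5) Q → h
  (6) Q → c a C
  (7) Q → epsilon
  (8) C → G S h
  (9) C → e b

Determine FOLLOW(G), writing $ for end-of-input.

{a, e, h}

FIRST(G) = {epsilon}
FIRST(Q) = {epsilon, c, h}
FIRST(S) = {epsilon, a, e, h}  (via G a a c, G C Q Q)
FIRST(C) = {a, e, h}  (via G S h)
FOLLOW(S) includes $ since S is the start symbol.
FOLLOW(S): in C→G S h, S is followed by h with FIRST {h}. Thus FOLLOW(S) = {$, h}.
FOLLOW(G): in S→G a a c, G is followed by a a c with FIRST {a}; in S→G C Q Q, G is followed by C Q Q with FIRST {a, e, h}; in C→G S h, G is followed by S h with FIRST {a, e, h}. Thus FOLLOW(G) = {a, e, h}.
FOLLOW(Q): in S→G C Q Q (occurrence 1), Q is followed by Q with FIRST {epsilon, c, h}; in S→G C Q Q (occurrence 1), the suffix after Q is nullable, so FOLLOW(Q) ⊇ FOLLOW(S) = {$, h}; in S→G C Q Q (occurrence 2), the suffix after Q is empty, so FOLLOW(Q) ⊇ FOLLOW(S) = {$, h}. Thus FOLLOW(Q) = {$, c, h}.
FOLLOW(C): in S→G C Q Q, C is followed by Q Q with FIRST {epsilon, c, h}; in S→G C Q Q, the suffix after C is nullable, so FOLLOW(C) ⊇ FOLLOW(S) = {$, h}; in Q→c a C, the suffix after C is empty, so FOLLOW(C) ⊇ FOLLOW(Q) = {$, c, h}. Thus FOLLOW(C) = {$, c, h}.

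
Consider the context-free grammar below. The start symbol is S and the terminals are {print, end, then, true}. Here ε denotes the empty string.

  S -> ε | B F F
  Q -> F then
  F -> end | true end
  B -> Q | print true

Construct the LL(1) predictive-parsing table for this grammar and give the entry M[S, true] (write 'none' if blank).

S -> B F F

FIRST(F): from F->end we get {end}; from F->true end we get {true}. So FIRST(F) = {end, true}.
FIRST(Q): from Q->F then we get {end, true}. So FIRST(Q) = {end, true}.
FIRST(B): from B->Q we get {end, true}; from B->print true we get {print}. So FIRST(B) = {end, print, true}.
FIRST(S): from S->ε we get {ε}; from S->B F F we get {end, print, true}. So FIRST(S) = {ε, end, print, true}.
FOLLOW(S) includes $ since S is the start symbol.
FOLLOW(S): S appears on no right-hand side. Thus FOLLOW(S) = {$}.
For S -> ε: FIRST(ε) = {ε}, so it goes in M[S, t] for t ∈ {}; since ε ∈ FIRST, also for every t ∈ FOLLOW(S) = {$}.
For S -> B F F: FIRST(B F F) = {end, print, true}, so it goes in M[S, t] for t ∈ {end, print, true}.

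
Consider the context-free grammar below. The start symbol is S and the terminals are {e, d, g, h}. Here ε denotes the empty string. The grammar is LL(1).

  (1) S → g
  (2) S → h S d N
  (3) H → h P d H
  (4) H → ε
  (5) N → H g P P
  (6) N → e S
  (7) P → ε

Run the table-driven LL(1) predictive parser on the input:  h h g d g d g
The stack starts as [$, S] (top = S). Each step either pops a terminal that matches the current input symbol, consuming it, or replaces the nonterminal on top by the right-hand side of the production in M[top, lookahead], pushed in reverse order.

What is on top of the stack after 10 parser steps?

P

      Stack          Input            Action
   1  $ S            h h g d g d g $  expand S → h S d N
   2  $ N d S h      h h g d g d g $  match h
   3  $ N d S        h g d g d g $    expand S → h S d N
   4  $ N d N d S h  h g d g d g $    match h
   5  $ N d N d S    g d g d g $      expand S → g
   6  $ N d N d g    g d g d g $      match g
   7  $ N d N d      d g d g $        match d
   8  $ N d N        g d g $          expand N → H g P P
   9  $ N d P P g H  g d g $          expand H → ε
  10  $ N d P P g    g d g $          match g
Stack after step 10: $ N d P P (top = P).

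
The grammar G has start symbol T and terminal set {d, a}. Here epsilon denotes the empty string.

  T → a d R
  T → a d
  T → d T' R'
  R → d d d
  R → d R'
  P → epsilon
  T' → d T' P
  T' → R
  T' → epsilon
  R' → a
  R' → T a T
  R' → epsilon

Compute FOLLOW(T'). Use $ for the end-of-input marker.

{$, a, d}

FIRST(T) = {a, d}
FIRST(R) = {d}
FIRST(P) = {epsilon}
FIRST(T') = {epsilon, d}  (via R)
FIRST(R') = {epsilon, a, d}  (via T a T)
FOLLOW(T) includes $ since T is the start symbol.
FOLLOW(T): in R'→T a T (occurrence 1), T is followed by a T with FIRST {a}; in R'→T a T (occurrence 2), the suffix after T is empty, so FOLLOW(T) ⊇ FOLLOW(R') = {$, a, d}. Thus FOLLOW(T) = {$, a, d}.
FOLLOW(T'): in T→d T' R', T' is followed by R' with FIRST {epsilon, a, d}; in T→d T' R', the suffix after T' is nullable, so FOLLOW(T') ⊇ FOLLOW(T) = {$, a, d}; in T'→d T' P, T' is followed by P with FIRST {epsilon}; in T'→d T' P, the suffix after T' is nullable (adds nothing new). Thus FOLLOW(T') = {$, a, d}.
FOLLOW(R): in T→a d R, the suffix after R is empty, so FOLLOW(R) ⊇ FOLLOW(T) = {$, a, d}; in T'→R, the suffix after R is empty, so FOLLOW(R) ⊇ FOLLOW(T') = {$, a, d}. Thus FOLLOW(R) = {$, a, d}.
FOLLOW(P): in T'→d T' P, the suffix after P is empty, so FOLLOW(P) ⊇ FOLLOW(T') = {$, a, d}. Thus FOLLOW(P) = {$, a, d}.
FOLLOW(R'): in T→d T' R', the suffix after R' is empty, so FOLLOW(R') ⊇ FOLLOW(T) = {$, a, d}; in R→d R', the suffix after R' is empty, so FOLLOW(R') ⊇ FOLLOW(R) = {$, a, d}. Thus FOLLOW(R') = {$, a, d}.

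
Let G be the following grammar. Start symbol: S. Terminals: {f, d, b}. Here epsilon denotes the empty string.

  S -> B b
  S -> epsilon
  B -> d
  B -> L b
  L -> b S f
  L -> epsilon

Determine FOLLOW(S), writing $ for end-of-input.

{$, f}

FIRST(L) = {epsilon, b}
FIRST(B) = {b, d}  (via L b)
FIRST(S) = {epsilon, b, d}  (via B b)
FOLLOW(S) includes $ since S is the start symbol.
FOLLOW(S): in L->b S f, S is followed by f with FIRST {f}. Thus FOLLOW(S) = {$, f}.
FOLLOW(B): in S->B b, B is followed by b with FIRST {b}. Thus FOLLOW(B) = {b}.
FOLLOW(L): in B->L b, L is followed by b with FIRST {b}. Thus FOLLOW(L) = {b}.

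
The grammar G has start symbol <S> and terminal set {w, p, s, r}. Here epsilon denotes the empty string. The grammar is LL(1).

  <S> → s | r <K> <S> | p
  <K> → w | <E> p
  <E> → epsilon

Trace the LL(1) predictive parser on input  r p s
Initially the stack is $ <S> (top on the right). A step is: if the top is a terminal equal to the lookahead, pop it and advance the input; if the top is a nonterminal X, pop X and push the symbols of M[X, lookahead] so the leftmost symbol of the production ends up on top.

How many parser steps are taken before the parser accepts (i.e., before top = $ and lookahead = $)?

7

     Stack        Input    Action
  1  $ <S>        r p s $  expand <S> → r <K> <S>
  2  $ <S> <K> r  r p s $  match r
  3  $ <S> <K>    p s $    expand <K> → <E> p
  4  $ <S> p <E>  p s $    expand <E> → epsilon
  5  $ <S> p      p s $    match p
  6  $ <S>        s $      expand <S> → s
  7  $ s          s $      match s
Accept reached after 7 steps.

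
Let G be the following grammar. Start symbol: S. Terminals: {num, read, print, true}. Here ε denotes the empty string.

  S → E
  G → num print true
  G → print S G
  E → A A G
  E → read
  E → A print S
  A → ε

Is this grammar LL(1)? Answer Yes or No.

FIRST(S) = {num, print, read}
FIRST(G) = {num, print}
FIRST(E) = {num, print, read}
FIRST(A) = {ε}
FOLLOW(S) = {$, num, print}
FOLLOW(G) = {$, num, print}
FOLLOW(E) = {$, num, print}
FOLLOW(A) = {num, print}
Cell M[E, print] receives both E → A A G and E → A print S — the grammar is not LL(1).

No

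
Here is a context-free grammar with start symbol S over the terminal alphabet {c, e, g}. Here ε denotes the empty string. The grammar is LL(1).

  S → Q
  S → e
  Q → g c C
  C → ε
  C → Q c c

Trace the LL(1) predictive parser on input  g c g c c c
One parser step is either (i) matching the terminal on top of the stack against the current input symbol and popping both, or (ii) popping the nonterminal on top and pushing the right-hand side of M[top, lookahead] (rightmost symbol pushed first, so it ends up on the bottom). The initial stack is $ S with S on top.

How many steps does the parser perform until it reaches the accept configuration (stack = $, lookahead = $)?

step 1: stack=$ S  input=g c g c c c $  — expand S → Q
step 2: stack=$ Q  input=g c g c c c $  — expand Q → g c C
step 3: stack=$ C c g  input=g c g c c c $  — match g
step 4: stack=$ C c  input=c g c c c $  — match c
step 5: stack=$ C  input=g c c c $  — expand C → Q c c
step 6: stack=$ c c Q  input=g c c c $  — expand Q → g c C
step 7: stack=$ c c C c g  input=g c c c $  — match g
step 8: stack=$ c c C c  input=c c c $  — match c
step 9: stack=$ c c C  input=c c $  — expand C → ε
step 10: stack=$ c c  input=c c $  — match c
step 11: stack=$ c  input=c $  — match c
Accept reached after 11 steps.

11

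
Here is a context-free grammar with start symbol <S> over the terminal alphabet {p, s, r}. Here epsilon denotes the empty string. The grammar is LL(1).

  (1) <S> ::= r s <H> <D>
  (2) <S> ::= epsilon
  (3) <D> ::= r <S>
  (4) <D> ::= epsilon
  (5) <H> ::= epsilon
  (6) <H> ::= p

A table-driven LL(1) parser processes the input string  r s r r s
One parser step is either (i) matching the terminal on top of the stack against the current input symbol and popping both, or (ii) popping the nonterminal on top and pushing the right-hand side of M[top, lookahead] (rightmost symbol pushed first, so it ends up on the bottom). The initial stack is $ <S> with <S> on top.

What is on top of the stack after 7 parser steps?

     Stack          Input        Action
  1  $ <S>          r s r r s $  expand <S> ::= r s <H> <D>
  2  $ <D> <H> s r  r s r r s $  match r
  3  $ <D> <H> s    s r r s $    match s
  4  $ <D> <H>      r r s $      expand <H> ::= epsilon
  5  $ <D>          r r s $      expand <D> ::= r <S>
  6  $ <S> r        r r s $      match r
  7  $ <S>          r s $        expand <S> ::= r s <H> <D>
Stack after step 7: $ <D> <H> s r (top = r).

r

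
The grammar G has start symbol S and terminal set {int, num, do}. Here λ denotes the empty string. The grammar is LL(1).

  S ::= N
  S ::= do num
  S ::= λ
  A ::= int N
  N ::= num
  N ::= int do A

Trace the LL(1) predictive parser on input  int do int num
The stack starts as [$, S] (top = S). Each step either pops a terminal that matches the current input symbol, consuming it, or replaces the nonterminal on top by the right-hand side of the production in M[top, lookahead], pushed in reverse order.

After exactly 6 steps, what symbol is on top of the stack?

     Stack       Input             Action
  1  $ S         int do int num $  expand S ::= N
  2  $ N         int do int num $  expand N ::= int do A
  3  $ A do int  int do int num $  match int
  4  $ A do      do int num $      match do
  5  $ A         int num $         expand A ::= int N
  6  $ N int     int num $         match int
Stack after step 6: $ N (top = N).

N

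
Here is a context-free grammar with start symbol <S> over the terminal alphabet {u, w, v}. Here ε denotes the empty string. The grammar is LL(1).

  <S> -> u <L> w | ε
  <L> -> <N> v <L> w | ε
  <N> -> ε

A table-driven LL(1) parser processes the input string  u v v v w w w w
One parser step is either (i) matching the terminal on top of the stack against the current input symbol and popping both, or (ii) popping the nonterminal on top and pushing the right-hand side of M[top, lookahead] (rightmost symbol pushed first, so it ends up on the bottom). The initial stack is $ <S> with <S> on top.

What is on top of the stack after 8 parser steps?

<L>

     Stack              Input              Action
  1  $ <S>              u v v v w w w w $  expand <S> -> u <L> w
  2  $ w <L> u          u v v v w w w w $  match u
  3  $ w <L>            v v v w w w w $    expand <L> -> <N> v <L> w
  4  $ w w <L> v <N>    v v v w w w w $    expand <N> -> ε
  5  $ w w <L> v        v v v w w w w $    match v
  6  $ w w <L>          v v w w w w $      expand <L> -> <N> v <L> w
  7  $ w w w <L> v <N>  v v w w w w $      expand <N> -> ε
  8  $ w w w <L> v      v v w w w w $      match v
Stack after step 8: $ w w w <L> (top = <L>).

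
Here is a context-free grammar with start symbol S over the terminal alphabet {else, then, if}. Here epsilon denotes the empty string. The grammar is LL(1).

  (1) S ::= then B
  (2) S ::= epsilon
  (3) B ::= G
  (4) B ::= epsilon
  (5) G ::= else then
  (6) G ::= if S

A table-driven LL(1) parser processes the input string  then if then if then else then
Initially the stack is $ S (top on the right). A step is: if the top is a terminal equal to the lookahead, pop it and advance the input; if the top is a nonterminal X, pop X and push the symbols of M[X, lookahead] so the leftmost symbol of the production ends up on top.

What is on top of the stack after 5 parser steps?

S

step 1: stack=$ S  input=then if then if then else then $  — expand S ::= then B
step 2: stack=$ B then  input=then if then if then else then $  — match then
step 3: stack=$ B  input=if then if then else then $  — expand B ::= G
step 4: stack=$ G  input=if then if then else then $  — expand G ::= if S
step 5: stack=$ S if  input=if then if then else then $  — match if
Stack after step 5: $ S (top = S).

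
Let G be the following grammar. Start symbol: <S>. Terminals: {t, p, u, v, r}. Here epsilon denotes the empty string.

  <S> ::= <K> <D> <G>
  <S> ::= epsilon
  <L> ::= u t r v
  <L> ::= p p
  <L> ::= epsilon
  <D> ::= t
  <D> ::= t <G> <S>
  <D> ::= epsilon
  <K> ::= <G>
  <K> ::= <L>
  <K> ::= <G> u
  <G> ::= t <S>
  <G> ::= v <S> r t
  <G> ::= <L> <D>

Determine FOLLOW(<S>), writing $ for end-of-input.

{$, p, r, t, u, v}

FIRST(<L>) = {epsilon, p, u}
FIRST(<D>) = {epsilon, t}
FIRST(<G>) = {epsilon, p, t, u, v}  (via <L> <D>)
FIRST(<K>) = {epsilon, p, t, u, v}  (via <G>, <L>, <G> u)
FIRST(<S>) = {epsilon, p, t, u, v}  (via <K> <D> <G>)
FOLLOW(<S>) includes $ since <S> is the start symbol.
FOLLOW(<S>): in <D>::=t <G> <S>, the suffix after <S> is empty, so FOLLOW(<S>) ⊇ FOLLOW(<D>) = {$, p, r, t, u, v}; in <G>::=t <S>, the suffix after <S> is empty, so FOLLOW(<S>) ⊇ FOLLOW(<G>) = {$, p, r, t, u, v}; in <G>::=v <S> r t, <S> is followed by r t with FIRST {r}. Thus FOLLOW(<S>) = {$, p, r, t, u, v}.
FOLLOW(<K>): in <S>::=<K> <D> <G>, <K> is followed by <D> <G> with FIRST {epsilon, p, t, u, v}; in <S>::=<K> <D> <G>, the suffix after <K> is nullable, so FOLLOW(<K>) ⊇ FOLLOW(<S>) = {$, p, r, t, u, v}. Thus FOLLOW(<K>) = {$, p, r, t, u, v}.
FOLLOW(<L>): in <K>::=<L>, the suffix after <L> is empty, so FOLLOW(<L>) ⊇ FOLLOW(<K>) = {$, p, r, t, u, v}; in <G>::=<L> <D>, <L> is followed by <D> with FIRST {epsilon, t}; in <G>::=<L> <D>, the suffix after <L> is nullable, so FOLLOW(<L>) ⊇ FOLLOW(<G>) = {$, p, r, t, u, v}. Thus FOLLOW(<L>) = {$, p, r, t, u, v}.
FOLLOW(<D>): in <S>::=<K> <D> <G>, <D> is followed by <G> with FIRST {epsilon, p, t, u, v}; in <S>::=<K> <D> <G>, the suffix after <D> is nullable, so FOLLOW(<D>) ⊇ FOLLOW(<S>) = {$, p, r, t, u, v}; in <G>::=<L> <D>, the suffix after <D> is empty, so FOLLOW(<D>) ⊇ FOLLOW(<G>) = {$, p, r, t, u, v}. Thus FOLLOW(<D>) = {$, p, r, t, u, v}.
FOLLOW(<G>): in <S>::=<K> <D> <G>, the suffix after <G> is empty, so FOLLOW(<G>) ⊇ FOLLOW(<S>) = {$, p, r, t, u, v}; in <D>::=t <G> <S>, <G> is followed by <S> with FIRST {epsilon, p, t, u, v}; in <D>::=t <G> <S>, the suffix after <G> is nullable, so FOLLOW(<G>) ⊇ FOLLOW(<D>) = {$, p, r, t, u, v}; in <K>::=<G>, the suffix after <G> is empty, so FOLLOW(<G>) ⊇ FOLLOW(<K>) = {$, p, r, t, u, v}; in <K>::=<G> u, <G> is followed by u with FIRST {u}. Thus FOLLOW(<G>) = {$, p, r, t, u, v}.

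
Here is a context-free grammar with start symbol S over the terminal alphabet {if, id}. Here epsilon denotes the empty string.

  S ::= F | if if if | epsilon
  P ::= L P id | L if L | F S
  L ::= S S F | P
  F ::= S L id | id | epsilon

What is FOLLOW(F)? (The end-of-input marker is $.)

FIRST(S): from S::=F we get {epsilon, id, if}; from S::=if if if we get {if}; from S::=epsilon we get {epsilon}. So FIRST(S) = {epsilon, id, if}.
FIRST(P): from P::=L P id we get {id, if}; from P::=L if L we get {id, if}; from P::=F S we get {epsilon, id, if}. So FIRST(P) = {epsilon, id, if}.
FIRST(L): from L::=S S F we get {epsilon, id, if}; from L::=P we get {epsilon, id, if}. So FIRST(L) = {epsilon, id, if}.
FIRST(F): from F::=S L id we get {id, if}; from F::=id we get {id}; from F::=epsilon we get {epsilon}. So FIRST(F) = {epsilon, id, if}.
FOLLOW(S) includes $ since S is the start symbol.
FOLLOW(S): in P::=F S, the suffix after S is empty, so FOLLOW(S) ⊇ FOLLOW(P) = {id, if}; in L::=S S F (occurrence 1), S is followed by S F with FIRST {epsilon, id, if}; in L::=S S F (occurrence 1), the suffix after S is nullable, so FOLLOW(S) ⊇ FOLLOW(L) = {id, if}; in L::=S S F (occurrence 2), S is followed by F with FIRST {epsilon, id, if}; in L::=S S F (occurrence 2), the suffix after S is nullable, so FOLLOW(S) ⊇ FOLLOW(L) = {id, if}; in F::=S L id, S is followed by L id with FIRST {id, if}. Thus FOLLOW(S) = {$, id, if}.
FOLLOW(P): in P::=L P id, P is followed by id with FIRST {id}; in L::=P, the suffix after P is empty, so FOLLOW(P) ⊇ FOLLOW(L) = {id, if}. Thus FOLLOW(P) = {id, if}.
FOLLOW(L): in P::=L P id, L is followed by P id with FIRST {id, if}; in P::=L if L (occurrence 1), L is followed by if L with FIRST {if}; in P::=L if L (occurrence 2), the suffix after L is empty, so FOLLOW(L) ⊇ FOLLOW(P) = {id, if}; in F::=S L id, L is followed by id with FIRST {id}. Thus FOLLOW(L) = {id, if}.
FOLLOW(F): in S::=F, the suffix after F is empty, so FOLLOW(F) ⊇ FOLLOW(S) = {$, id, if}; in P::=F S, F is followed by S with FIRST {epsilon, id, if}; in P::=F S, the suffix after F is nullable, so FOLLOW(F) ⊇ FOLLOW(P) = {id, if}; in L::=S S F, the suffix after F is empty, so FOLLOW(F) ⊇ FOLLOW(L) = {id, if}. Thus FOLLOW(F) = {$, id, if}.

{$, id, if}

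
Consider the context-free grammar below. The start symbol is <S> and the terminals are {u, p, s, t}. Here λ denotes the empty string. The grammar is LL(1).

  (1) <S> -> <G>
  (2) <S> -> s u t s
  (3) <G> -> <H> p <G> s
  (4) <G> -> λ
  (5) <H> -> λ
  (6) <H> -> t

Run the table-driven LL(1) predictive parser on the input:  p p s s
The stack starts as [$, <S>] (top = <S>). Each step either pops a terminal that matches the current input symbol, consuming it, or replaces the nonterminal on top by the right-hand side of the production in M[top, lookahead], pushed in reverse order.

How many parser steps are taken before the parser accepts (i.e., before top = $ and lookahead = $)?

10

      Stack            Input      Action
   1  $ <S>            p p s s $  expand <S> -> <G>
   2  $ <G>            p p s s $  expand <G> -> <H> p <G> s
   3  $ s <G> p <H>    p p s s $  expand <H> -> λ
   4  $ s <G> p        p p s s $  match p
   5  $ s <G>          p s s $    expand <G> -> <H> p <G> s
   6  $ s s <G> p <H>  p s s $    expand <H> -> λ
   7  $ s s <G> p      p s s $    match p
   8  $ s s <G>        s s $      expand <G> -> λ
   9  $ s s            s s $      match s
  10  $ s              s $        match s
Accept reached after 10 steps.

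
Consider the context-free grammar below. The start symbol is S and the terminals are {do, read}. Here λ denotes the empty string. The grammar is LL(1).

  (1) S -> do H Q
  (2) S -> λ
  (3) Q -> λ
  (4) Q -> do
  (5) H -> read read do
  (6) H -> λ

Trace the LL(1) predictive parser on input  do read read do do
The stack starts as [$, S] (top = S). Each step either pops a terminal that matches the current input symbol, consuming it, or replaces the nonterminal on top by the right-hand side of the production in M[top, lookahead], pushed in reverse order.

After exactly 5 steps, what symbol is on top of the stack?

step 1: stack=$ S  input=do read read do do $  — expand S -> do H Q
step 2: stack=$ Q H do  input=do read read do do $  — match do
step 3: stack=$ Q H  input=read read do do $  — expand H -> read read do
step 4: stack=$ Q do read read  input=read read do do $  — match read
step 5: stack=$ Q do read  input=read do do $  — match read
Stack after step 5: $ Q do (top = do).

do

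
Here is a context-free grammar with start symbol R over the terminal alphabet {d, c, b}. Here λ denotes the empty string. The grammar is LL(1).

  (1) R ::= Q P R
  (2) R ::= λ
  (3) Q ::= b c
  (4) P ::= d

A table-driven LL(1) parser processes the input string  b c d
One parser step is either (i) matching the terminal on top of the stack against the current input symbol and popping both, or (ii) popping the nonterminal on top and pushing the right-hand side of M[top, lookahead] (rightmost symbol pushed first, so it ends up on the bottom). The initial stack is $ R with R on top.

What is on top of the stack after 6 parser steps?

R

     Stack      Input    Action
  1  $ R        b c d $  expand R ::= Q P R
  2  $ R P Q    b c d $  expand Q ::= b c
  3  $ R P c b  b c d $  match b
  4  $ R P c    c d $    match c
  5  $ R P      d $      expand P ::= d
  6  $ R d      d $      match d
Stack after step 6: $ R (top = R).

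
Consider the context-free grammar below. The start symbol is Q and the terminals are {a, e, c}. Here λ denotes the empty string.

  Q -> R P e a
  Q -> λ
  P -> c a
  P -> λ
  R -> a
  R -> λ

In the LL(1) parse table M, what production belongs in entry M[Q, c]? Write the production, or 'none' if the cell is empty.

FIRST(P): from P->c a we get {c}; from P->λ we get {λ}. So FIRST(P) = {λ, c}.
FIRST(R): from R->a we get {a}; from R->λ we get {λ}. So FIRST(R) = {λ, a}.
FIRST(Q): from Q->R P e a we get {a, c, e}; from Q->λ we get {λ}. So FIRST(Q) = {λ, a, c, e}.
FOLLOW(Q) includes $ since Q is the start symbol.
FOLLOW(Q): Q appears on no right-hand side. Thus FOLLOW(Q) = {$}.
For Q -> R P e a: FIRST(R P e a) = {a, c, e}, so it goes in M[Q, t] for t ∈ {a, c, e}.
For Q -> λ: FIRST(λ) = {λ}, so it goes in M[Q, t] for t ∈ {}; since λ ∈ FIRST, also for every t ∈ FOLLOW(Q) = {$}.

Q -> R P e a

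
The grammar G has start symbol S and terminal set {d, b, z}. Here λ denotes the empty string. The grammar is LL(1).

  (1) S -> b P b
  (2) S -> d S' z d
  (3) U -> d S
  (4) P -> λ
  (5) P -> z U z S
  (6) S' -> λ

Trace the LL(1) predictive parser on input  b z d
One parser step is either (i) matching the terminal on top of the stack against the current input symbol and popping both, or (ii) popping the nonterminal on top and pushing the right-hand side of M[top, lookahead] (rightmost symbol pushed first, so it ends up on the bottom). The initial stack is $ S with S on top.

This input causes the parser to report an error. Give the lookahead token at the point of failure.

step 1: stack=$ S  input=b z d $  — expand S -> b P b
step 2: stack=$ b P b  input=b z d $  — match b
step 3: stack=$ b P  input=z d $  — expand P -> z U z S
step 4: stack=$ b S z U z  input=z d $  — match z
step 5: stack=$ b S z U  input=d $  — expand U -> d S
step 6: stack=$ b S z S d  input=d $  — match d
step 7: stack=$ b S z S  input=$  — error: M[S, $] is empty

$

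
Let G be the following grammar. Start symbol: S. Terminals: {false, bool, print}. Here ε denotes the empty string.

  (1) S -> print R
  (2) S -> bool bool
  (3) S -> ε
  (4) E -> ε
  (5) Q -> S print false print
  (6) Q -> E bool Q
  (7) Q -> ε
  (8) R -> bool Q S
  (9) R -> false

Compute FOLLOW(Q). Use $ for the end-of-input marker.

FIRST(S): from S->print R we get {print}; from S->bool bool we get {bool}; from S->ε we get {ε}. So FIRST(S) = {ε, bool, print}.
FIRST(E): from E->ε we get {ε}. So FIRST(E) = {ε}.
FIRST(R): from R->bool Q S we get {bool}; from R->false we get {false}. So FIRST(R) = {bool, false}.
FIRST(Q): from Q->S print false print we get {bool, print}; from Q->E bool Q we get {bool}; from Q->ε we get {ε}. So FIRST(Q) = {ε, bool, print}.
FOLLOW(S) includes $ since S is the start symbol.
FOLLOW(E): in Q->E bool Q, E is followed by bool Q with FIRST {bool}. Thus FOLLOW(E) = {bool}.
FOLLOW(S): in Q->S print false print, S is followed by print false print with FIRST {print}; in R->bool Q S, the suffix after S is empty, so FOLLOW(S) ⊇ FOLLOW(R) = {$, print}. Thus FOLLOW(S) = {$, print}.
FOLLOW(R): in S->print R, the suffix after R is empty, so FOLLOW(R) ⊇ FOLLOW(S) = {$, print}. Thus FOLLOW(R) = {$, print}.
FOLLOW(Q): in Q->E bool Q, the suffix after Q is empty (adds nothing new); in R->bool Q S, Q is followed by S with FIRST {ε, bool, print}; in R->bool Q S, the suffix after Q is nullable, so FOLLOW(Q) ⊇ FOLLOW(R) = {$, print}. Thus FOLLOW(Q) = {$, bool, print}.

{$, bool, print}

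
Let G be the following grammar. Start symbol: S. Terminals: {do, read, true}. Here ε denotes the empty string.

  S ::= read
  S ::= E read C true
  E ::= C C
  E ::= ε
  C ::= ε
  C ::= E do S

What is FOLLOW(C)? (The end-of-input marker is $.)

FIRST(S): from S::=read we get {read}; from S::=E read C true we get {do, read}. So FIRST(S) = {do, read}.
FIRST(E): from E::=C C we get {ε, do}; from E::=ε we get {ε}. So FIRST(E) = {ε, do}.
FIRST(C): from C::=ε we get {ε}; from C::=E do S we get {do}. So FIRST(C) = {ε, do}.
FOLLOW(S) includes $ since S is the start symbol.
FOLLOW(E): in S::=E read C true, E is followed by read C true with FIRST {read}; in C::=E do S, E is followed by do S with FIRST {do}. Thus FOLLOW(E) = {do, read}.
FOLLOW(C): in S::=E read C true, C is followed by true with FIRST {true}; in E::=C C (occurrence 1), C is followed by C with FIRST {ε, do}; in E::=C C (occurrence 1), the suffix after C is nullable, so FOLLOW(C) ⊇ FOLLOW(E) = {do, read}; in E::=C C (occurrence 2), the suffix after C is empty, so FOLLOW(C) ⊇ FOLLOW(E) = {do, read}. Thus FOLLOW(C) = {do, read, true}.
FOLLOW(S): in C::=E do S, the suffix after S is empty, so FOLLOW(S) ⊇ FOLLOW(C) = {do, read, true}. Thus FOLLOW(S) = {$, do, read, true}.

{do, read, true}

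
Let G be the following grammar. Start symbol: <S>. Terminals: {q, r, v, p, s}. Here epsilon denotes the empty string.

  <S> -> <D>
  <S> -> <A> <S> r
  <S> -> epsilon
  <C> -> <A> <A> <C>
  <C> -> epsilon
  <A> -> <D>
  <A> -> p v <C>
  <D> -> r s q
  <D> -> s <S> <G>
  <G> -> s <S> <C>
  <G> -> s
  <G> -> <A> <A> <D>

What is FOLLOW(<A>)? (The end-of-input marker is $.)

FIRST(<D>) = {r, s}
FIRST(<A>) = {p, r, s}  (via <D>)
FIRST(<S>) = {epsilon, p, r, s}  (via <D>, <A> <S> r)
FIRST(<C>) = {epsilon, p, r, s}  (via <A> <A> <C>)
FIRST(<G>) = {p, r, s}  (via <A> <A> <D>)
FOLLOW(<S>) includes $ since <S> is the start symbol.
FOLLOW(<S>): in <S>-><A> <S> r, <S> is followed by r with FIRST {r}; in <D>->s <S> <G>, <S> is followed by <G> with FIRST {p, r, s}; in <G>->s <S> <C>, <S> is followed by <C> with FIRST {epsilon, p, r, s}; in <G>->s <S> <C>, the suffix after <S> is nullable, so FOLLOW(<S>) ⊇ FOLLOW(<G>) = {$, p, r, s}. Thus FOLLOW(<S>) = {$, p, r, s}.
FOLLOW(<C>): in <C>-><A> <A> <C>, the suffix after <C> is empty (adds nothing new); in <A>->p v <C>, the suffix after <C> is empty, so FOLLOW(<C>) ⊇ FOLLOW(<A>) = {$, p, r, s}; in <G>->s <S> <C>, the suffix after <C> is empty, so FOLLOW(<C>) ⊇ FOLLOW(<G>) = {$, p, r, s}. Thus FOLLOW(<C>) = {$, p, r, s}.
FOLLOW(<A>): in <S>-><A> <S> r, <A> is followed by <S> r with FIRST {p, r, s}; in <C>-><A> <A> <C> (occurrence 1), <A> is followed by <A> <C> with FIRST {p, r, s}; in <C>-><A> <A> <C> (occurrence 2), <A> is followed by <C> with FIRST {epsilon, p, r, s}; in <C>-><A> <A> <C> (occurrence 2), the suffix after <A> is nullable, so FOLLOW(<A>) ⊇ FOLLOW(<C>) = {$, p, r, s}; in <G>-><A> <A> <D> (occurrence 1), <A> is followed by <A> <D> with FIRST {p, r, s}; in <G>-><A> <A> <D> (occurrence 2), <A> is followed by <D> with FIRST {r, s}. Thus FOLLOW(<A>) = {$, p, r, s}.
FOLLOW(<D>): in <S>-><D>, the suffix after <D> is empty, so FOLLOW(<D>) ⊇ FOLLOW(<S>) = {$, p, r, s}; in <A>-><D>, the suffix after <D> is empty, so FOLLOW(<D>) ⊇ FOLLOW(<A>) = {$, p, r, s}; in <G>-><A> <A> <D>, the suffix after <D> is empty, so FOLLOW(<D>) ⊇ FOLLOW(<G>) = {$, p, r, s}. Thus FOLLOW(<D>) = {$, p, r, s}.
FOLLOW(<G>): in <D>->s <S> <G>, the suffix after <G> is empty, so FOLLOW(<G>) ⊇ FOLLOW(<D>) = {$, p, r, s}. Thus FOLLOW(<G>) = {$, p, r, s}.

{$, p, r, s}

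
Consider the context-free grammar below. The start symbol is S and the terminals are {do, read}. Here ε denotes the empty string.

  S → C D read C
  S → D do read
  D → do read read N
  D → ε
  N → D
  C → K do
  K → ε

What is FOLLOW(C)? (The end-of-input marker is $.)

FIRST(D): from D→do read read N we get {do}; from D→ε we get {ε}. So FIRST(D) = {ε, do}.
FIRST(K): from K→ε we get {ε}. So FIRST(K) = {ε}.
FIRST(N): from N→D we get {ε, do}. So FIRST(N) = {ε, do}.
FIRST(C): from C→K do we get {do}. So FIRST(C) = {do}.
FIRST(S): from S→C D read C we get {do}; from S→D do read we get {do}. So FIRST(S) = {do}.
FOLLOW(S) includes $ since S is the start symbol.
FOLLOW(S): S appears on no right-hand side. Thus FOLLOW(S) = {$}.
FOLLOW(C): in S→C D read C (occurrence 1), C is followed by D read C with FIRST {do, read}; in S→C D read C (occurrence 2), the suffix after C is empty, so FOLLOW(C) ⊇ FOLLOW(S) = {$}. Thus FOLLOW(C) = {$, do, read}.
FOLLOW(K): in C→K do, K is followed by do with FIRST {do}. Thus FOLLOW(K) = {do}.
FOLLOW(D): in S→C D read C, D is followed by read C with FIRST {read}; in S→D do read, D is followed by do read with FIRST {do}; in N→D, the suffix after D is empty, so FOLLOW(D) ⊇ FOLLOW(N) = {do, read}. Thus FOLLOW(D) = {do, read}.
FOLLOW(N): in D→do read read N, the suffix after N is empty, so FOLLOW(N) ⊇ FOLLOW(D) = {do, read}. Thus FOLLOW(N) = {do, read}.

{$, do, read}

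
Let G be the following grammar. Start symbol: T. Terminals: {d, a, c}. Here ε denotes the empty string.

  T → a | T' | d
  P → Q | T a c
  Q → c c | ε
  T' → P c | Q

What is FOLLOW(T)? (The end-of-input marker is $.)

{$, a}

FIRST(Q) = {ε, c}
FIRST(T) = {ε, a, c, d}  (via T')
FIRST(P) = {ε, a, c, d}  (via Q, T a c)
FIRST(T') = {ε, a, c, d}  (via P c, Q)
FOLLOW(T) includes $ since T is the start symbol.
FOLLOW(T): in P→T a c, T is followed by a c with FIRST {a}. Thus FOLLOW(T) = {$, a}.
FOLLOW(P): in T'→P c, P is followed by c with FIRST {c}. Thus FOLLOW(P) = {c}.
FOLLOW(T'): in T→T', the suffix after T' is empty, so FOLLOW(T') ⊇ FOLLOW(T) = {$, a}. Thus FOLLOW(T') = {$, a}.
FOLLOW(Q): in P→Q, the suffix after Q is empty, so FOLLOW(Q) ⊇ FOLLOW(P) = {c}; in T'→Q, the suffix after Q is empty, so FOLLOW(Q) ⊇ FOLLOW(T') = {$, a}. Thus FOLLOW(Q) = {$, a, c}.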